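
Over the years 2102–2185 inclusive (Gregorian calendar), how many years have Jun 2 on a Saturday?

12

Track Jun 2's weekday year by year (advancing +1, or +2 across a Feb 29):
  2102: Fri  2103: Sat (+1) ✓  2104: Mon (+2)  2105: Tue (+1)  2106: Wed (+1)
  2107: Thu (+1)  2108: Sat (+2) ✓  2109: Sun (+1)  2110: Mon (+1)  2111: Tue (+1)
  2112: Thu (+2)  2113: Fri (+1)  2114: Sat (+1) ✓  2115: Sun (+1)  … (56 more years) …
  2172: Tue (+2)  2173: Wed (+1)  2174: Thu (+1)  2175: Fri (+1)  2176: Sun (+2)
  2177: Mon (+1)  2178: Tue (+1)  2179: Wed (+1)  2180: Fri (+2)  2181: Sat (+1) ✓
  2182: Sun (+1)  2183: Mon (+1)  2184: Wed (+2)  2185: Thu (+1)
Saturday years: 2103, 2108, 2114, 2125, 2131, 2136, 2142, 2153, 2159, 2164, 2170, 2181 — 12 in total.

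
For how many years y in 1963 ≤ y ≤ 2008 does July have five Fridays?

July has 31 days; it has five Fridays when Friday falls among the first (month-length − 28) days — i.e. when July 1 is one of Friday/Thursday/Wednesday.
July 1 by year: 1963:Mon 1964:Wed✓ 1965:Thu✓ 1966:Fri✓ 1967:Sat 1968:Mon 1969:Tue 1970:Wed✓ 1971:Thu✓ 1972:Sat 1973:Sun 1974:Mon 1975:Tue 1976:Thu✓ 1977:Fri✓ …(16 more)… 1994:Fri✓ 1995:Sat 1996:Mon 1997:Tue 1998:Wed✓ 1999:Thu✓ 2000:Sat 2001:Sun 2002:Mon 2003:Tue 2004:Thu✓ 2005:Fri✓ 2006:Sat 2007:Sun 2008:Tue
Years with five Fridays: 1964, 1965, 1966, 1970, 1971, 1976, 1977, 1981, 1982, 1983, 1987, 1988, 1992, 1993, 1994, 1998, 1999, 2004, 2005 → 19.

19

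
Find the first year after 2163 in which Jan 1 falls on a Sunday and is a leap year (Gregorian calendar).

2164

Jan 1 advances by 2 weekdays after a leap year and by 1 after a common year.
2163: Jan 1 is Saturday.
2164: Sunday (leap)
2164 begins on a Sunday and is a leap year.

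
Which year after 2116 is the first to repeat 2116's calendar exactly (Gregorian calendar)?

Two years share a calendar iff Jan 1 falls on the same weekday and both are leap or both are common. 2116: Jan 1 is Wednesday, leap year.
2117: Jan 1 Friday, common
2118: Jan 1 Saturday, common
2119: Jan 1 Sunday, common
2120: Jan 1 Monday, leap
2121: Jan 1 Wednesday, common
2122: Jan 1 Thursday, common
2123: Jan 1 Friday, common
2124: Jan 1 Saturday, leap
2125: Jan 1 Monday, common
2126: Jan 1 Tuesday, common
2127: Jan 1 Wednesday, common
2128: Jan 1 Thursday, leap
2129: Jan 1 Saturday, common
2130: Jan 1 Sunday, common
2131: Jan 1 Monday, common
2132: Jan 1 Tuesday, leap
2133: Jan 1 Thursday, common
2134: Jan 1 Friday, common
2135: Jan 1 Saturday, common
2136: Jan 1 Sunday, leap
2137: Jan 1 Tuesday, common
2138: Jan 1 Wednesday, common
2139: Jan 1 Thursday, common
2140: Jan 1 Friday, leap
2141: Jan 1 Sunday, common
2142: Jan 1 Monday, common
2143: Jan 1 Tuesday, common
2144: Jan 1 Wednesday, leap
2144 matches on both conditions.

2144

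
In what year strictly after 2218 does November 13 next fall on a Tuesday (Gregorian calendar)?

From one year to the next, a fixed date's weekday advances by 1, or by 2 when a Feb 29 lies between the two dates.
2218: November 13 is Friday.
2219: Saturday (+1)
2220: Monday (+2)
2221: Tuesday (+1)
November 13 falls on a Tuesday in 2221.

2221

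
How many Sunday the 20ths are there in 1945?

1

Check the 20th of each month of 1945: Jan 20: Sat, Feb 20: Tue, Mar 20: Tue, Apr 20: Fri, May 20: Sun, Jun 20: Wed, Jul 20: Fri, Aug 20: Mon, Sep 20: Thu, Oct 20: Sat, Nov 20: Tue, Dec 20: Thu.
Sunday occurs in May — 1 month.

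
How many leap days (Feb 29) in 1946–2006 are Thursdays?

Leap years in 1946–2006: 15 of them.
Feb 29 weekday advances by 5 (mod 7) from one leap year to the next four years later (or differs when a century non-leap intervenes).
Leap-day weekdays: 1948:Sun 1952:Fri 1956:Wed 1960:Mon 1964:Sat 1968:Thu✓ 1972:Tue 1976:Sun 1980:Fri 1984:Wed 1988:Mon 1992:Sat 1996:Thu✓ 2000:Tue 2004:Sun
Thursday: 1968, 1996 → 2.

2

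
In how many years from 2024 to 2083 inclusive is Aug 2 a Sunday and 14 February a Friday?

Check each year's weekday for Aug 2 and 14 February:
  2024: Fri/Wed  2025: Sat/Fri  2026: Sun/Sat  2027: Mon/Sun  2028: Wed/Mon  2029: Thu/Wed  2030: Fri/Thu  2031: Sat/Fri  2032: Mon/Sat  2033: Tue/Mon  2034: Wed/Tue  2035: Thu/Wed  2036: Sat/Thu  2037: Sun/Sat  …(32 more)…  2070: Sat/Fri  2071: Sun/Sat  2072: Tue/Sun  2073: Wed/Tue  2074: Thu/Wed  2075: Fri/Thu  2076: Sun/Fri ✓  2077: Mon/Sun  2078: Tue/Mon  2079: Wed/Tue  2080: Fri/Wed  2081: Sat/Fri  2082: Sun/Sat  2083: Mon/Sun
Both conditions hold in: 2048, 2076 — 2.

2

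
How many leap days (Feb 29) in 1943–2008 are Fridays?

3

Leap years in 1943–2008: 17 of them.
Feb 29 weekday advances by 5 (mod 7) from one leap year to the next four years later (or differs when a century non-leap intervenes).
Leap-day weekdays: 1944:Tue 1948:Sun 1952:Fri✓ 1956:Wed 1960:Mon 1964:Sat 1968:Thu 1972:Tue 1976:Sun 1980:Fri✓ 1984:Wed 1988:Mon 1992:Sat 1996:Thu 2000:Tue 2004:Sun 2008:Fri✓
Friday: 1952, 1980, 2008 → 3.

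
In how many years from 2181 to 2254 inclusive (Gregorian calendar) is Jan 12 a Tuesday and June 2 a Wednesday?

Check each year's weekday for Jan 12 and June 2:
  2181: Fri/Sat  2182: Sat/Sun  2183: Sun/Mon  2184: Mon/Wed  2185: Wed/Thu  2186: Thu/Fri  2187: Fri/Sat  2188: Sat/Mon  2189: Mon/Tue  2190: Tue/Wed ✓  2191: Wed/Thu  2192: Thu/Sat  2193: Sat/Sun  2194: Sun/Mon  …(46 more)…  2241: Tue/Wed ✓  2242: Wed/Thu  2243: Thu/Fri  2244: Fri/Sun  2245: Sun/Mon  2246: Mon/Tue  2247: Tue/Wed ✓  2248: Wed/Fri  2249: Fri/Sat  2250: Sat/Sun  2251: Sun/Mon  2252: Mon/Wed  2253: Wed/Thu  2254: Thu/Fri
Both conditions hold in: 2190, 2202, 2213, 2219, 2230, 2241, 2247 — 7.

7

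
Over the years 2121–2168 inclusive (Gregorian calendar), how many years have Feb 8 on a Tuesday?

7

Track Feb 8's weekday year by year (advancing +1, or +2 across a Feb 29):
  2121: Sat  2122: Sun (+1)  2123: Mon (+1)  2124: Tue (+1) ✓  2125: Thu (+2)
  2126: Fri (+1)  2127: Sat (+1)  2128: Sun (+1)  2129: Tue (+2) ✓  2130: Wed (+1)
  2131: Thu (+1)  2132: Fri (+1)  2133: Sun (+2)  2134: Mon (+1)  … (20 more years) …
  2155: Sat (+1)  2156: Sun (+1)  2157: Tue (+2) ✓  2158: Wed (+1)  2159: Thu (+1)
  2160: Fri (+1)  2161: Sun (+2)  2162: Mon (+1)  2163: Tue (+1) ✓  2164: Wed (+1)
  2165: Fri (+2)  2166: Sat (+1)  2167: Sun (+1)  2168: Mon (+1)
Tuesday years: 2124, 2129, 2135, 2146, 2152, 2157, 2163 — 7 in total.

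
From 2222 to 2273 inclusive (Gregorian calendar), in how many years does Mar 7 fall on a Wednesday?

7

Track Mar 7's weekday year by year (advancing +1, or +2 across a Feb 29):
  2222: Thu  2223: Fri (+1)  2224: Sun (+2)  2225: Mon (+1)  2226: Tue (+1)
  2227: Wed (+1) ✓  2228: Fri (+2)  2229: Sat (+1)  2230: Sun (+1)  2231: Mon (+1)
  2232: Wed (+2) ✓  2233: Thu (+1)  2234: Fri (+1)  2235: Sat (+1)  … (24 more years) …
  2260: Wed (+2) ✓  2261: Thu (+1)  2262: Fri (+1)  2263: Sat (+1)  2264: Mon (+2)
  2265: Tue (+1)  2266: Wed (+1) ✓  2267: Thu (+1)  2268: Sat (+2)  2269: Sun (+1)
  2270: Mon (+1)  2271: Tue (+1)  2272: Thu (+2)  2273: Fri (+1)
Wednesday years: 2227, 2232, 2238, 2249, 2255, 2260, 2266 — 7 in total.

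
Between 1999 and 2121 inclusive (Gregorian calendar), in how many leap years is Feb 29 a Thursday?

4

Leap years in 1999–2121: 30 of them.
Feb 29 weekday advances by 5 (mod 7) from one leap year to the next four years later (or differs when a century non-leap intervenes).
Leap-day weekdays: 2000:Tue 2004:Sun 2008:Fri 2012:Wed 2016:Mon 2020:Sat 2024:Thu✓ 2028:Tue 2032:Sun 2036:Fri 2040:Wed 2044:Mon 2048:Sat …(4 more)… 2068:Wed 2072:Mon 2076:Sat 2080:Thu✓ 2084:Tue 2088:Sun 2092:Fri 2096:Wed 2104:Fri 2108:Wed 2112:Mon 2116:Sat 2120:Thu✓
Thursday: 2024, 2052, 2080, 2120 → 4.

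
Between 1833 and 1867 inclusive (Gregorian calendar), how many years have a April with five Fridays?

9

April has 30 days; it has five Fridays when Friday falls among the first (month-length − 28) days — i.e. when April 1 is one of Friday/Thursday.
April 1 by year: 1833:Mon 1834:Tue 1835:Wed 1836:Fri✓ 1837:Sat 1838:Sun 1839:Mon 1840:Wed 1841:Thu✓ 1842:Fri✓ 1843:Sat 1844:Mon 1845:Tue 1846:Wed 1847:Thu✓ …(5 more)… 1853:Fri✓ 1854:Sat 1855:Sun 1856:Tue 1857:Wed 1858:Thu✓ 1859:Fri✓ 1860:Sun 1861:Mon 1862:Tue 1863:Wed 1864:Fri✓ 1865:Sat 1866:Sun 1867:Mon
Years with five Fridays: 1836, 1841, 1842, 1847, 1852, 1853, 1858, 1859, 1864 → 9.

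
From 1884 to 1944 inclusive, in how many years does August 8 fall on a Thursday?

Track August 8's weekday year by year (advancing +1, or +2 across a Feb 29):
  1884: Fri  1885: Sat (+1)  1886: Sun (+1)  1887: Mon (+1)  1888: Wed (+2)
  1889: Thu (+1) ✓  1890: Fri (+1)  1891: Sat (+1)  1892: Mon (+2)  1893: Tue (+1)
  1894: Wed (+1)  1895: Thu (+1) ✓  1896: Sat (+2)  1897: Sun (+1)  … (33 more years) …
  1931: Sat (+1)  1932: Mon (+2)  1933: Tue (+1)  1934: Wed (+1)  1935: Thu (+1) ✓
  1936: Sat (+2)  1937: Sun (+1)  1938: Mon (+1)  1939: Tue (+1)  1940: Thu (+2) ✓
  1941: Fri (+1)  1942: Sat (+1)  1943: Sun (+1)  1944: Tue (+2)
Thursday years: 1889, 1895, 1901, 1907, 1912, 1918, 1929, 1935, 1940 — 9 in total.

9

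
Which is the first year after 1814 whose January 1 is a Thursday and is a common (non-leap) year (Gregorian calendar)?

Jan 1 advances by 2 weekdays after a leap year and by 1 after a common year.
1814: Jan 1 is Saturday.
1815: Sunday
1816: Monday (leap)
1817: Wednesday
1818: Thursday
1818 begins on a Thursday and is a common year.

1818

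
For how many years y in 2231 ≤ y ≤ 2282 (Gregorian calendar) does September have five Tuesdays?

14

September has 30 days; it has five Tuesdays when Tuesday falls among the first (month-length − 28) days — i.e. when September 1 is one of Tuesday/Monday.
September 1 by year: 2231:Thu 2232:Sat 2233:Sun 2234:Mon✓ 2235:Tue✓ 2236:Thu 2237:Fri 2238:Sat 2239:Sun 2240:Tue✓ 2241:Wed 2242:Thu 2243:Fri 2244:Sun 2245:Mon✓ …(22 more)… 2268:Tue✓ 2269:Wed 2270:Thu 2271:Fri 2272:Sun 2273:Mon✓ 2274:Tue✓ 2275:Wed 2276:Fri 2277:Sat 2278:Sun 2279:Mon✓ 2280:Wed 2281:Thu 2282:Fri
Years with five Tuesdays: 2234, 2235, 2240, 2245, 2246, 2251, 2256, 2257, 2262, 2263, 2268, 2273, 2274, 2279 → 14.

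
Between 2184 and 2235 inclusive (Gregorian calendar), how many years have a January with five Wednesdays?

21

January has 31 days; it has five Wednesdays when Wednesday falls among the first (month-length − 28) days — i.e. when January 1 is one of Wednesday/Tuesday/Monday.
January 1 by year: 2184:Thu 2185:Sat 2186:Sun 2187:Mon✓ 2188:Tue✓ 2189:Thu 2190:Fri 2191:Sat 2192:Sun 2193:Tue✓ 2194:Wed✓ 2195:Thu 2196:Fri 2197:Sun 2198:Mon✓ …(22 more)… 2221:Mon✓ 2222:Tue✓ 2223:Wed✓ 2224:Thu 2225:Sat 2226:Sun 2227:Mon✓ 2228:Tue✓ 2229:Thu 2230:Fri 2231:Sat 2232:Sun 2233:Tue✓ 2234:Wed✓ 2235:Thu
Years with five Wednesdays: 2187, 2188, 2193, 2194, 2198, 2199, 2200, 2205, 2206, 2210, 2211, 2212, 2216, 2217, 2221, 2222, 2223, 2227, 2228, 2233, 2234 → 21.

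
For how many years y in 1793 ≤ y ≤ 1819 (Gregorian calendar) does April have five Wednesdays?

April has 30 days; it has five Wednesdays when Wednesday falls among the first (month-length − 28) days — i.e. when April 1 is one of Wednesday/Tuesday.
April 1 by year: 1793:Mon 1794:Tue✓ 1795:Wed✓ 1796:Fri 1797:Sat 1798:Sun 1799:Mon 1800:Tue✓ 1801:Wed✓ 1802:Thu 1803:Fri 1804:Sun 1805:Mon 1806:Tue✓ 1807:Wed✓ 1808:Fri 1809:Sat 1810:Sun 1811:Mon 1812:Wed✓ 1813:Thu 1814:Fri 1815:Sat 1816:Mon 1817:Tue✓ 1818:Wed✓ 1819:Thu
Years with five Wednesdays: 1794, 1795, 1800, 1801, 1806, 1807, 1812, 1817, 1818 → 9.

9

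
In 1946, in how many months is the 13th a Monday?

Check the 13th of each month of 1946: Jan 13: Sun, Feb 13: Wed, Mar 13: Wed, Apr 13: Sat, May 13: Mon, Jun 13: Thu, Jul 13: Sat, Aug 13: Tue, Sep 13: Fri, Oct 13: Sun, Nov 13: Wed, Dec 13: Fri.
Monday occurs in May — 1 month.

1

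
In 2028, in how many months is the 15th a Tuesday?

2

Check the 15th of each month of 2028: Jan 15: Sat, Feb 15: Tue, Mar 15: Wed, Apr 15: Sat, May 15: Mon, Jun 15: Thu, Jul 15: Sat, Aug 15: Tue, Sep 15: Fri, Oct 15: Sun, Nov 15: Wed, Dec 15: Fri.
Tuesday occurs in February, August — 2 months.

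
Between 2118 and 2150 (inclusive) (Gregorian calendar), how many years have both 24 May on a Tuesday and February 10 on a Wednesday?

Check each year's weekday for 24 May and February 10:
  2118: Tue/Thu  2119: Wed/Fri  2120: Fri/Sat  2121: Sat/Mon  2122: Sun/Tue  2123: Mon/Wed  2124: Wed/Thu  2125: Thu/Sat  2126: Fri/Sun  2127: Sat/Mon  2128: Mon/Tue  2129: Tue/Thu  2130: Wed/Fri  2131: Thu/Sat  …(5 more)…  2137: Fri/Sun  2138: Sat/Mon  2139: Sun/Tue  2140: Tue/Wed ✓  2141: Wed/Fri  2142: Thu/Sat  2143: Fri/Sun  2144: Sun/Mon  2145: Mon/Wed  2146: Tue/Thu  2147: Wed/Fri  2148: Fri/Sat  2149: Sat/Mon  2150: Sun/Tue
Both conditions hold in: 2140 — 1.

1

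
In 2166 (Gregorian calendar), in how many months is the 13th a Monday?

Check the 13th of each month of 2166: Jan 13: Mon, Feb 13: Thu, Mar 13: Thu, Apr 13: Sun, May 13: Tue, Jun 13: Fri, Jul 13: Sun, Aug 13: Wed, Sep 13: Sat, Oct 13: Mon, Nov 13: Thu, Dec 13: Sat.
Monday occurs in January, October — 2 months.

2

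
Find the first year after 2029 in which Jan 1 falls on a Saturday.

Jan 1 advances by 2 weekdays after a leap year and by 1 after a common year.
2029: Jan 1 is Monday.
2030: Tuesday
2031: Wednesday
2032: Thursday (leap)
2033: Saturday
2033 begins on a Saturday

2033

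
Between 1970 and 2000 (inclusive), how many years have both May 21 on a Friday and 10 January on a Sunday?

Check each year's weekday for May 21 and 10 January:
  1970: Thu/Sat  1971: Fri/Sun ✓  1972: Sun/Mon  1973: Mon/Wed  1974: Tue/Thu  1975: Wed/Fri  1976: Fri/Sat  1977: Sat/Mon  1978: Sun/Tue  1979: Mon/Wed  1980: Wed/Thu  1981: Thu/Sat  1982: Fri/Sun ✓  1983: Sat/Mon  …(3 more)…  1987: Thu/Sat  1988: Sat/Sun  1989: Sun/Tue  1990: Mon/Wed  1991: Tue/Thu  1992: Thu/Fri  1993: Fri/Sun ✓  1994: Sat/Mon  1995: Sun/Tue  1996: Tue/Wed  1997: Wed/Fri  1998: Thu/Sat  1999: Fri/Sun ✓  2000: Sun/Mon
Both conditions hold in: 1971, 1982, 1993, 1999 — 4.

4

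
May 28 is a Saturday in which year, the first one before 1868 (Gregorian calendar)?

From one year to the next, a fixed date's weekday advances by 1, or by 2 when a Feb 29 lies between the two dates.
1868: May 28 is Thursday.
1867: Tuesday (−2)
1866: Monday (−1)
1865: Sunday (−1)
1864: Saturday (−1)
May 28 falls on a Saturday in 1864.

1864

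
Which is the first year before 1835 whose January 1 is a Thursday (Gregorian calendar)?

Jan 1 advances by 2 weekdays after a leap year and by 1 after a common year.
1835: Jan 1 is Thursday.
1834: Wednesday
1833: Tuesday
1832: Sunday (leap)
1831: Saturday
1830: Friday
1829: Thursday
1829 begins on a Thursday

1829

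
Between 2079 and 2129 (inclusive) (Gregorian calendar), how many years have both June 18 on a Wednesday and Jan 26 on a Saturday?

2

Check each year's weekday for June 18 and Jan 26:
  2079: Sun/Thu  2080: Tue/Fri  2081: Wed/Sun  2082: Thu/Mon  2083: Fri/Tue  2084: Sun/Wed  2085: Mon/Fri  2086: Tue/Sat  2087: Wed/Sun  2088: Fri/Mon  2089: Sat/Wed  2090: Sun/Thu  2091: Mon/Fri  2092: Wed/Sat ✓  …(23 more)…  2116: Thu/Sun  2117: Fri/Tue  2118: Sat/Wed  2119: Sun/Thu  2120: Tue/Fri  2121: Wed/Sun  2122: Thu/Mon  2123: Fri/Tue  2124: Sun/Wed  2125: Mon/Fri  2126: Tue/Sat  2127: Wed/Sun  2128: Fri/Mon  2129: Sat/Wed
Both conditions hold in: 2092, 2104 — 2.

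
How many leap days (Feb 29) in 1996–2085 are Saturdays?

3

Leap years in 1996–2085: 23 of them.
Feb 29 weekday advances by 5 (mod 7) from one leap year to the next four years later (or differs when a century non-leap intervenes).
Leap-day weekdays: 1996:Thu 2000:Tue 2004:Sun 2008:Fri 2012:Wed 2016:Mon 2020:Sat✓ 2024:Thu 2028:Tue 2032:Sun 2036:Fri 2040:Wed 2044:Mon 2048:Sat✓ 2052:Thu 2056:Tue 2060:Sun 2064:Fri 2068:Wed 2072:Mon 2076:Sat✓ 2080:Thu 2084:Tue
Saturday: 2020, 2048, 2076 → 3.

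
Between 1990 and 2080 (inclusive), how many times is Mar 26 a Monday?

13

Track Mar 26's weekday year by year (advancing +1, or +2 across a Feb 29):
  1990: Mon ✓  1991: Tue (+1)  1992: Thu (+2)  1993: Fri (+1)  1994: Sat (+1)
  1995: Sun (+1)  1996: Tue (+2)  1997: Wed (+1)  1998: Thu (+1)  1999: Fri (+1)
  2000: Sun (+2)  2001: Mon (+1) ✓  2002: Tue (+1)  2003: Wed (+1)  … (63 more years) …
  2067: Sat (+1)  2068: Mon (+2) ✓  2069: Tue (+1)  2070: Wed (+1)  2071: Thu (+1)
  2072: Sat (+2)  2073: Sun (+1)  2074: Mon (+1) ✓  2075: Tue (+1)  2076: Thu (+2)
  2077: Fri (+1)  2078: Sat (+1)  2079: Sun (+1)  2080: Tue (+2)
Monday years: 1990, 2001, 2007, 2012, 2018, 2029, 2035, 2040, 2046, 2057, 2063, 2068, 2074 — 13 in total.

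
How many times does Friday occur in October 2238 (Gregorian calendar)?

4

October 2238 has 31 days and begins on Monday.
The first Friday is October 5.
Fridays fall on 5, 12, 19, 26 — that's 4.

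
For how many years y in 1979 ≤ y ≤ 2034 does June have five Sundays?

June has 30 days; it has five Sundays when Sunday falls among the first (month-length − 28) days — i.e. when June 1 is one of Sunday/Saturday.
June 1 by year: 1979:Fri 1980:Sun✓ 1981:Mon 1982:Tue 1983:Wed 1984:Fri 1985:Sat✓ 1986:Sun✓ 1987:Mon 1988:Wed 1989:Thu 1990:Fri 1991:Sat✓ 1992:Mon 1993:Tue …(26 more)… 2020:Mon 2021:Tue 2022:Wed 2023:Thu 2024:Sat✓ 2025:Sun✓ 2026:Mon 2027:Tue 2028:Thu 2029:Fri 2030:Sat✓ 2031:Sun✓ 2032:Tue 2033:Wed 2034:Thu
Years with five Sundays: 1980, 1985, 1986, 1991, 1996, 1997, 2002, 2003, 2008, 2013, 2014, 2019, 2024, 2025, 2030, 2031 → 16.

16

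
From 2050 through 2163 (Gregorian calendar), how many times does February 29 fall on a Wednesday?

4

Leap years in 2050–2163: 27 of them.
Feb 29 weekday advances by 5 (mod 7) from one leap year to the next four years later (or differs when a century non-leap intervenes).
Leap-day weekdays: 2052:Thu 2056:Tue 2060:Sun 2064:Fri 2068:Wed✓ 2072:Mon 2076:Sat 2080:Thu 2084:Tue 2088:Sun 2092:Fri 2096:Wed✓ 2104:Fri 2108:Wed✓ 2112:Mon 2116:Sat 2120:Thu 2124:Tue 2128:Sun 2132:Fri 2136:Wed✓ 2140:Mon 2144:Sat 2148:Thu 2152:Tue 2156:Sun 2160:Fri
Wednesday: 2068, 2096, 2108, 2136 → 4.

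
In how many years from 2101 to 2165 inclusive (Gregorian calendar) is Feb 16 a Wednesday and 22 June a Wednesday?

Check each year's weekday for Feb 16 and 22 June:
  2101: Wed/Wed ✓  2102: Thu/Thu  2103: Fri/Fri  2104: Sat/Sun  2105: Mon/Mon  2106: Tue/Tue  2107: Wed/Wed ✓  2108: Thu/Fri  2109: Sat/Sat  2110: Sun/Sun  2111: Mon/Mon  2112: Tue/Wed  2113: Thu/Thu  2114: Fri/Fri  …(37 more)…  2152: Wed/Thu  2153: Fri/Fri  2154: Sat/Sat  2155: Sun/Sun  2156: Mon/Tue  2157: Wed/Wed ✓  2158: Thu/Thu  2159: Fri/Fri  2160: Sat/Sun  2161: Mon/Mon  2162: Tue/Tue  2163: Wed/Wed ✓  2164: Thu/Fri  2165: Sat/Sat
Both conditions hold in: 2101, 2107, 2118, 2129, 2135, 2146, 2157, 2163 — 8.

8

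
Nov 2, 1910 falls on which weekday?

Wednesday

January 1, 1910 is a Saturday.
November 2 is day 306 of the year, i.e. 305 days after Jan 1.
305 mod 7 = 4, so advance 4 weekdays from Saturday: Wednesday.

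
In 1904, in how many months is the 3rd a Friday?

Check the 3rd of each month of 1904: Jan 3: Sun, Feb 3: Wed, Mar 3: Thu, Apr 3: Sun, May 3: Tue, Jun 3: Fri, Jul 3: Sun, Aug 3: Wed, Sep 3: Sat, Oct 3: Mon, Nov 3: Thu, Dec 3: Sat.
Friday occurs in June — 1 month.

1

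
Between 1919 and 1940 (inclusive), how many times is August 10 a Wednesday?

Track August 10's weekday year by year (advancing +1, or +2 across a Feb 29):
  1919: Sun  1920: Tue (+2)  1921: Wed (+1) ✓  1922: Thu (+1)  1923: Fri (+1)
  1924: Sun (+2)  1925: Mon (+1)  1926: Tue (+1)  1927: Wed (+1) ✓  1928: Fri (+2)
  1929: Sat (+1)  1930: Sun (+1)  1931: Mon (+1)  1932: Wed (+2) ✓  1933: Thu (+1)
  1934: Fri (+1)  1935: Sat (+1)  1936: Mon (+2)  1937: Tue (+1)  1938: Wed (+1) ✓
  1939: Thu (+1)  1940: Sat (+2)
Wednesday years: 1921, 1927, 1932, 1938 — 4 in total.

4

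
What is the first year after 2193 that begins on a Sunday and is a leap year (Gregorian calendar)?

Jan 1 advances by 2 weekdays after a leap year and by 1 after a common year.
2193: Jan 1 is Tuesday.
2194: Wednesday
2195: Thursday
2196: Friday (leap)
2197: Sunday
2198: Monday
2199: Tuesday
2200: Wednesday
2201: Thursday
2202: Friday
2203: Saturday
2204: Sunday (leap)
2204 begins on a Sunday and is a leap year.

2204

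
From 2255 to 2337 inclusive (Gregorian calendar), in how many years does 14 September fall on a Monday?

Track 14 September's weekday year by year (advancing +1, or +2 across a Feb 29):
  2255: Fri  2256: Sun (+2)  2257: Mon (+1) ✓  2258: Tue (+1)  2259: Wed (+1)
  2260: Fri (+2)  2261: Sat (+1)  2262: Sun (+1)  2263: Mon (+1) ✓  2264: Wed (+2)
  2265: Thu (+1)  2266: Fri (+1)  2267: Sat (+1)  2268: Mon (+2) ✓  … (55 more years) …
  2324: Sun (+2)  2325: Mon (+1) ✓  2326: Tue (+1)  2327: Wed (+1)  2328: Fri (+2)
  2329: Sat (+1)  2330: Sun (+1)  2331: Mon (+1) ✓  2332: Wed (+2)  2333: Thu (+1)
  2334: Fri (+1)  2335: Sat (+1)  2336: Mon (+2) ✓  2337: Tue (+1)
Monday years: 2257, 2263, 2268, 2274, 2285, 2291, 2296, 2303, 2308, 2314, 2325, 2331, 2336 — 13 in total.

13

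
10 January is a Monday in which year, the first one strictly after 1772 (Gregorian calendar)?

From one year to the next, a fixed date's weekday advances by 1, or by 2 when a Feb 29 lies between the two dates.
1772: January 10 is Friday.
1773: Sunday (+2)
1774: Monday (+1)
10 January falls on a Monday in 1774.

1774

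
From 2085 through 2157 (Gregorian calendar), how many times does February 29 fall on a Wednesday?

3

Leap years in 2085–2157: 17 of them.
Feb 29 weekday advances by 5 (mod 7) from one leap year to the next four years later (or differs when a century non-leap intervenes).
Leap-day weekdays: 2088:Sun 2092:Fri 2096:Wed✓ 2104:Fri 2108:Wed✓ 2112:Mon 2116:Sat 2120:Thu 2124:Tue 2128:Sun 2132:Fri 2136:Wed✓ 2140:Mon 2144:Sat 2148:Thu 2152:Tue 2156:Sun
Wednesday: 2096, 2108, 2136 → 3.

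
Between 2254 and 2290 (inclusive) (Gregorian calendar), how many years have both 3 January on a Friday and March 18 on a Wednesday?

1

Check each year's weekday for 3 January and March 18:
  2254: Tue/Sat  2255: Wed/Sun  2256: Thu/Tue  2257: Sat/Wed  2258: Sun/Thu  2259: Mon/Fri  2260: Tue/Sun  2261: Thu/Mon  2262: Fri/Tue  2263: Sat/Wed  2264: Sun/Fri  2265: Tue/Sat  2266: Wed/Sun  2267: Thu/Mon  …(9 more)…  2277: Wed/Sun  2278: Thu/Mon  2279: Fri/Tue  2280: Sat/Thu  2281: Mon/Fri  2282: Tue/Sat  2283: Wed/Sun  2284: Thu/Tue  2285: Sat/Wed  2286: Sun/Thu  2287: Mon/Fri  2288: Tue/Sun  2289: Thu/Mon  2290: Fri/Tue
Both conditions hold in: 2268 — 1.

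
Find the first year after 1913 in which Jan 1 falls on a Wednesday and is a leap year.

1936

Jan 1 advances by 2 weekdays after a leap year and by 1 after a common year.
1913: Jan 1 is Wednesday.
1914: Thursday
1915: Friday
1916: Saturday (leap)
1917: Monday
1918: Tuesday
1919: Wednesday
1920: Thursday (leap)
1921: Saturday
1922: Sunday
1923: Monday
1924: Tuesday (leap)
1925: Thursday
1926: Friday
1927: Saturday
1928: Sunday (leap)
1929: Tuesday
1930: Wednesday
1931: Thursday
1932: Friday (leap)
1933: Sunday
1934: Monday
1935: Tuesday
1936: Wednesday (leap)
1936 begins on a Wednesday and is a leap year.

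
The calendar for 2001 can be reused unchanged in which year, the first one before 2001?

Two years share a calendar iff Jan 1 falls on the same weekday and both are leap or both are common. 2001: Jan 1 is Monday, common year.
2000: Jan 1 Saturday, leap
1999: Jan 1 Friday, common
1998: Jan 1 Thursday, common
1997: Jan 1 Wednesday, common
1996: Jan 1 Monday, leap
1995: Jan 1 Sunday, common
1994: Jan 1 Saturday, common
1993: Jan 1 Friday, common
1992: Jan 1 Wednesday, leap
1991: Jan 1 Tuesday, common
1990: Jan 1 Monday, common
1990 matches on both conditions.

1990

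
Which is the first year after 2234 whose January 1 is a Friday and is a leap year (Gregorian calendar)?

Jan 1 advances by 2 weekdays after a leap year and by 1 after a common year.
2234: Jan 1 is Wednesday.
2235: Thursday
2236: Friday (leap)
2236 begins on a Friday and is a leap year.

2236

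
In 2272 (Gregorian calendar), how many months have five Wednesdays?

A month of length L has five Wednesdays iff its first Wednesday is on day ≤ L−28 (so day 1–3 in a 31-day month, 1–2 in a 30-day month, day 1 in a leap February).
Checking each month of 2272: Jan starts Mon (31d) ✓; Feb starts Thu (29d); Mar starts Fri (31d); Apr starts Mon (30d); May starts Wed (31d) ✓; Jun starts Sat (30d); Jul starts Mon (31d) ✓; Aug starts Thu (31d); Sep starts Sun (30d); Oct starts Tue (31d) ✓; Nov starts Fri (30d); Dec starts Sun (31d).
Five-Wednesday months: January, May, July, October → 4.

4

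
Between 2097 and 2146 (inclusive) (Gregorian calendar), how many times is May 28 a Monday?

7

Track May 28's weekday year by year (advancing +1, or +2 across a Feb 29):
  2097: Tue  2098: Wed (+1)  2099: Thu (+1)  2100: Fri (+1)  2101: Sat (+1)
  2102: Sun (+1)  2103: Mon (+1) ✓  2104: Wed (+2)  2105: Thu (+1)  2106: Fri (+1)
  2107: Sat (+1)  2108: Mon (+2) ✓  2109: Tue (+1)  2110: Wed (+1)  … (22 more years) …
  2133: Thu (+1)  2134: Fri (+1)  2135: Sat (+1)  2136: Mon (+2) ✓  2137: Tue (+1)
  2138: Wed (+1)  2139: Thu (+1)  2140: Sat (+2)  2141: Sun (+1)  2142: Mon (+1) ✓
  2143: Tue (+1)  2144: Thu (+2)  2145: Fri (+1)  2146: Sat (+1)
Monday years: 2103, 2108, 2114, 2125, 2131, 2136, 2142 — 7 in total.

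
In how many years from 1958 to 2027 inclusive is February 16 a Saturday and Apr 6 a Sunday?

Check each year's weekday for February 16 and Apr 6:
  1958: Sun/Sun  1959: Mon/Mon  1960: Tue/Wed  1961: Thu/Thu  1962: Fri/Fri  1963: Sat/Sat  1964: Sun/Mon  1965: Tue/Tue  1966: Wed/Wed  1967: Thu/Thu  1968: Fri/Sat  1969: Sun/Sun  1970: Mon/Mon  1971: Tue/Tue  …(42 more)…  2014: Sun/Sun  2015: Mon/Mon  2016: Tue/Wed  2017: Thu/Thu  2018: Fri/Fri  2019: Sat/Sat  2020: Sun/Mon  2021: Tue/Tue  2022: Wed/Wed  2023: Thu/Thu  2024: Fri/Sat  2025: Sun/Sun  2026: Mon/Mon  2027: Tue/Tue
Both conditions hold in: 1980, 2008 — 2.

2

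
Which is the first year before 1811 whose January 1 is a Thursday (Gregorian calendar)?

Jan 1 advances by 2 weekdays after a leap year and by 1 after a common year.
1811: Jan 1 is Tuesday.
1810: Monday
1809: Sunday
1808: Friday (leap)
1807: Thursday
1807 begins on a Thursday

1807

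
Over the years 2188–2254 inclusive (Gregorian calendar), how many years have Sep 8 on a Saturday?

9

Track Sep 8's weekday year by year (advancing +1, or +2 across a Feb 29):
  2188: Mon  2189: Tue (+1)  2190: Wed (+1)  2191: Thu (+1)  2192: Sat (+2) ✓
  2193: Sun (+1)  2194: Mon (+1)  2195: Tue (+1)  2196: Thu (+2)  2197: Fri (+1)
  2198: Sat (+1) ✓  2199: Sun (+1)  2200: Mon (+1)  2201: Tue (+1)  … (39 more years) …
  2241: Wed (+1)  2242: Thu (+1)  2243: Fri (+1)  2244: Sun (+2)  2245: Mon (+1)
  2246: Tue (+1)  2247: Wed (+1)  2248: Fri (+2)  2249: Sat (+1) ✓  2250: Sun (+1)
  2251: Mon (+1)  2252: Wed (+2)  2253: Thu (+1)  2254: Fri (+1)
Saturday years: 2192, 2198, 2204, 2210, 2221, 2227, 2232, 2238, 2249 — 9 in total.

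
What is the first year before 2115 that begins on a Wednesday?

2110

Jan 1 advances by 2 weekdays after a leap year and by 1 after a common year.
2115: Jan 1 is Tuesday.
2114: Monday
2113: Sunday
2112: Friday (leap)
2111: Thursday
2110: Wednesday
2110 begins on a Wednesday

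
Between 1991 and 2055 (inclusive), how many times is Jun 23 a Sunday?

Track Jun 23's weekday year by year (advancing +1, or +2 across a Feb 29):
  1991: Sun ✓  1992: Tue (+2)  1993: Wed (+1)  1994: Thu (+1)  1995: Fri (+1)
  1996: Sun (+2) ✓  1997: Mon (+1)  1998: Tue (+1)  1999: Wed (+1)  2000: Fri (+2)
  2001: Sat (+1)  2002: Sun (+1) ✓  2003: Mon (+1)  2004: Wed (+2)  … (37 more years) …
  2042: Mon (+1)  2043: Tue (+1)  2044: Thu (+2)  2045: Fri (+1)  2046: Sat (+1)
  2047: Sun (+1) ✓  2048: Tue (+2)  2049: Wed (+1)  2050: Thu (+1)  2051: Fri (+1)
  2052: Sun (+2) ✓  2053: Mon (+1)  2054: Tue (+1)  2055: Wed (+1)
Sunday years: 1991, 1996, 2002, 2013, 2019, 2024, 2030, 2041, 2047, 2052 — 10 in total.

10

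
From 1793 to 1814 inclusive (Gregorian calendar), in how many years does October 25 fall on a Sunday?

Track October 25's weekday year by year (advancing +1, or +2 across a Feb 29):
  1793: Fri  1794: Sat (+1)  1795: Sun (+1) ✓  1796: Tue (+2)  1797: Wed (+1)
  1798: Thu (+1)  1799: Fri (+1)  1800: Sat (+1)  1801: Sun (+1) ✓  1802: Mon (+1)
  1803: Tue (+1)  1804: Thu (+2)  1805: Fri (+1)  1806: Sat (+1)  1807: Sun (+1) ✓
  1808: Tue (+2)  1809: Wed (+1)  1810: Thu (+1)  1811: Fri (+1)  1812: Sun (+2) ✓
  1813: Mon (+1)  1814: Tue (+1)
Sunday years: 1795, 1801, 1807, 1812 — 4 in total.

4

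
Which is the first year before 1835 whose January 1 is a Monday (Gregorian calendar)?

1827

Jan 1 advances by 2 weekdays after a leap year and by 1 after a common year.
1835: Jan 1 is Thursday.
1834: Wednesday
1833: Tuesday
1832: Sunday (leap)
1831: Saturday
1830: Friday
1829: Thursday
1828: Tuesday (leap)
1827: Monday
1827 begins on a Monday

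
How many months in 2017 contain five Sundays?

A month of length L has five Sundays iff its first Sunday is on day ≤ L−28 (so day 1–3 in a 31-day month, 1–2 in a 30-day month, day 1 in a leap February).
Checking each month of 2017: Jan starts Sun (31d) ✓; Feb starts Wed (28d); Mar starts Wed (31d); Apr starts Sat (30d) ✓; May starts Mon (31d); Jun starts Thu (30d); Jul starts Sat (31d) ✓; Aug starts Tue (31d); Sep starts Fri (30d); Oct starts Sun (31d) ✓; Nov starts Wed (30d); Dec starts Fri (31d) ✓.
Five-Sunday months: January, April, July, October, December → 5.

5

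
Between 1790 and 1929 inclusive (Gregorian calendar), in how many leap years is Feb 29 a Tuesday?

4

Leap years in 1790–1929: 33 of them.
Feb 29 weekday advances by 5 (mod 7) from one leap year to the next four years later (or differs when a century non-leap intervenes).
Leap-day weekdays: 1792:Wed 1796:Mon 1804:Wed 1808:Mon 1812:Sat 1816:Thu 1820:Tue✓ 1824:Sun 1828:Fri 1832:Wed 1836:Mon 1840:Sat 1844:Thu …(7 more)… 1876:Tue✓ 1880:Sun 1884:Fri 1888:Wed 1892:Mon 1896:Sat 1904:Mon 1908:Sat 1912:Thu 1916:Tue✓ 1920:Sun 1924:Fri 1928:Wed
Tuesday: 1820, 1848, 1876, 1916 → 4.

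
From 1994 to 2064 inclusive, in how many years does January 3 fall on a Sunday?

Track January 3's weekday year by year (advancing +1, or +2 across a Feb 29):
  1994: Mon  1995: Tue (+1)  1996: Wed (+1)  1997: Fri (+2)  1998: Sat (+1)
  1999: Sun (+1) ✓  2000: Mon (+1)  2001: Wed (+2)  2002: Thu (+1)  2003: Fri (+1)
  2004: Sat (+1)  2005: Mon (+2)  2006: Tue (+1)  2007: Wed (+1)  … (43 more years) …
  2051: Tue (+1)  2052: Wed (+1)  2053: Fri (+2)  2054: Sat (+1)  2055: Sun (+1) ✓
  2056: Mon (+1)  2057: Wed (+2)  2058: Thu (+1)  2059: Fri (+1)  2060: Sat (+1)
  2061: Mon (+2)  2062: Tue (+1)  2063: Wed (+1)  2064: Thu (+1)
Sunday years: 1999, 2010, 2016, 2021, 2027, 2038, 2044, 2049, 2055 — 9 in total.

9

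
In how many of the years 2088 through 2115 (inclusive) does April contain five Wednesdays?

April has 30 days; it has five Wednesdays when Wednesday falls among the first (month-length − 28) days — i.e. when April 1 is one of Wednesday/Tuesday.
April 1 by year: 2088:Thu 2089:Fri 2090:Sat 2091:Sun 2092:Tue✓ 2093:Wed✓ 2094:Thu 2095:Fri 2096:Sun 2097:Mon 2098:Tue✓ 2099:Wed✓ 2100:Thu 2101:Fri 2102:Sat 2103:Sun 2104:Tue✓ 2105:Wed✓ 2106:Thu 2107:Fri 2108:Sun 2109:Mon 2110:Tue✓ 2111:Wed✓ 2112:Fri 2113:Sat 2114:Sun 2115:Mon
Years with five Wednesdays: 2092, 2093, 2098, 2099, 2104, 2105, 2110, 2111 → 8.

8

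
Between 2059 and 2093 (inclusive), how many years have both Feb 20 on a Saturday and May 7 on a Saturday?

Check each year's weekday for Feb 20 and May 7:
  2059: Thu/Wed  2060: Fri/Fri  2061: Sun/Sat  2062: Mon/Sun  2063: Tue/Mon  2064: Wed/Wed  2065: Fri/Thu  2066: Sat/Fri  2067: Sun/Sat  2068: Mon/Mon  2069: Wed/Tue  2070: Thu/Wed  2071: Fri/Thu  2072: Sat/Sat ✓  …(7 more)…  2080: Tue/Tue  2081: Thu/Wed  2082: Fri/Thu  2083: Sat/Fri  2084: Sun/Sun  2085: Tue/Mon  2086: Wed/Tue  2087: Thu/Wed  2088: Fri/Fri  2089: Sun/Sat  2090: Mon/Sun  2091: Tue/Mon  2092: Wed/Wed  2093: Fri/Thu
Both conditions hold in: 2072 — 1.

1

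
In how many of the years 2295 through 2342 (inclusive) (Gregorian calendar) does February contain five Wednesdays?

February has 28 days (29 in leap years); it has five Wednesdays when Wednesday falls among the first (month-length − 28) days — i.e. when February 1 is Wednesday in a leap year (never in a common year).
February 1 by year: 2295:Fri 2296:Sat 2297:Mon 2298:Tue 2299:Wed 2300:Thu 2301:Fri 2302:Sat 2303:Sun 2304:Mon 2305:Wed 2306:Thu 2307:Fri 2308:Sat 2309:Mon …(18 more)… 2328:Wed✓ 2329:Fri 2330:Sat 2331:Sun 2332:Mon 2333:Wed 2334:Thu 2335:Fri 2336:Sat 2337:Mon 2338:Tue 2339:Wed 2340:Thu 2341:Sat 2342:Sun
Years with five Wednesdays: 2328 → 1.

1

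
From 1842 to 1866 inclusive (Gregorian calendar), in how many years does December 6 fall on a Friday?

3

Track December 6's weekday year by year (advancing +1, or +2 across a Feb 29):
  1842: Tue  1843: Wed (+1)  1844: Fri (+2) ✓  1845: Sat (+1)  1846: Sun (+1)
  1847: Mon (+1)  1848: Wed (+2)  1849: Thu (+1)  1850: Fri (+1) ✓  1851: Sat (+1)
  1852: Mon (+2)  1853: Tue (+1)  1854: Wed (+1)  1855: Thu (+1)  1856: Sat (+2)
  1857: Sun (+1)  1858: Mon (+1)  1859: Tue (+1)  1860: Thu (+2)  1861: Fri (+1) ✓
  1862: Sat (+1)  1863: Sun (+1)  1864: Tue (+2)  1865: Wed (+1)  1866: Thu (+1)
Friday years: 1844, 1850, 1861 — 3 in total.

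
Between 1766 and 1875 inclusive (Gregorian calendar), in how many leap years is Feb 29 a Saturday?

4

Leap years in 1766–1875: 26 of them.
Feb 29 weekday advances by 5 (mod 7) from one leap year to the next four years later (or differs when a century non-leap intervenes).
Leap-day weekdays: 1768:Mon 1772:Sat✓ 1776:Thu 1780:Tue 1784:Sun 1788:Fri 1792:Wed 1796:Mon 1804:Wed 1808:Mon 1812:Sat✓ 1816:Thu 1820:Tue 1824:Sun 1828:Fri 1832:Wed 1836:Mon 1840:Sat✓ 1844:Thu 1848:Tue 1852:Sun 1856:Fri 1860:Wed 1864:Mon 1868:Sat✓ 1872:Thu
Saturday: 1772, 1812, 1840, 1868 → 4.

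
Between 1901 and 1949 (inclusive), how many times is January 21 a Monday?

7

Track January 21's weekday year by year (advancing +1, or +2 across a Feb 29):
  1901: Mon ✓  1902: Tue (+1)  1903: Wed (+1)  1904: Thu (+1)  1905: Sat (+2)
  1906: Sun (+1)  1907: Mon (+1) ✓  1908: Tue (+1)  1909: Thu (+2)  1910: Fri (+1)
  1911: Sat (+1)  1912: Sun (+1)  1913: Tue (+2)  1914: Wed (+1)  … (21 more years) …
  1936: Tue (+1)  1937: Thu (+2)  1938: Fri (+1)  1939: Sat (+1)  1940: Sun (+1)
  1941: Tue (+2)  1942: Wed (+1)  1943: Thu (+1)  1944: Fri (+1)  1945: Sun (+2)
  1946: Mon (+1) ✓  1947: Tue (+1)  1948: Wed (+1)  1949: Fri (+2)
Monday years: 1901, 1907, 1918, 1924, 1929, 1935, 1946 — 7 in total.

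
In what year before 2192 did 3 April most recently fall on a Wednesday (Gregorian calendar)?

From one year to the next, a fixed date's weekday advances by 1, or by 2 when a Feb 29 lies between the two dates.
2192: April 3 is Tuesday.
2191: Sunday (−2)
2190: Saturday (−1)
2189: Friday (−1)
2188: Thursday (−1)
2187: Tuesday (−2)
2186: Monday (−1)
2185: Sunday (−1)
2184: Saturday (−1)
2183: Thursday (−2)
2182: Wednesday (−1)
3 April falls on a Wednesday in 2182.

2182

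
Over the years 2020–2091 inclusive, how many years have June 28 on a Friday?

Track June 28's weekday year by year (advancing +1, or +2 across a Feb 29):
  2020: Sun  2021: Mon (+1)  2022: Tue (+1)  2023: Wed (+1)  2024: Fri (+2) ✓
  2025: Sat (+1)  2026: Sun (+1)  2027: Mon (+1)  2028: Wed (+2)  2029: Thu (+1)
  2030: Fri (+1) ✓  2031: Sat (+1)  2032: Mon (+2)  2033: Tue (+1)  … (44 more years) …
  2078: Tue (+1)  2079: Wed (+1)  2080: Fri (+2) ✓  2081: Sat (+1)  2082: Sun (+1)
  2083: Mon (+1)  2084: Wed (+2)  2085: Thu (+1)  2086: Fri (+1) ✓  2087: Sat (+1)
  2088: Mon (+2)  2089: Tue (+1)  2090: Wed (+1)  2091: Thu (+1)
Friday years: 2024, 2030, 2041, 2047, 2052, 2058, 2069, 2075, 2080, 2086 — 10 in total.

10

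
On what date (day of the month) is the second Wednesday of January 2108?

11

January 1, 2108 is a Sunday, so the first Wednesday is the 4th.
The second Wednesday is 4 + 7 = 11.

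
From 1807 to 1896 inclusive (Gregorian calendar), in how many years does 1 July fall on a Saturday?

13

Track 1 July's weekday year by year (advancing +1, or +2 across a Feb 29):
  1807: Wed  1808: Fri (+2)  1809: Sat (+1) ✓  1810: Sun (+1)  1811: Mon (+1)
  1812: Wed (+2)  1813: Thu (+1)  1814: Fri (+1)  1815: Sat (+1) ✓  1816: Mon (+2)
  1817: Tue (+1)  1818: Wed (+1)  1819: Thu (+1)  1820: Sat (+2) ✓  … (62 more years) …
  1883: Sun (+1)  1884: Tue (+2)  1885: Wed (+1)  1886: Thu (+1)  1887: Fri (+1)
  1888: Sun (+2)  1889: Mon (+1)  1890: Tue (+1)  1891: Wed (+1)  1892: Fri (+2)
  1893: Sat (+1) ✓  1894: Sun (+1)  1895: Mon (+1)  1896: Wed (+2)
Saturday years: 1809, 1815, 1820, 1826, 1837, 1843, 1848, 1854, 1865, 1871, 1876, 1882, 1893 — 13 in total.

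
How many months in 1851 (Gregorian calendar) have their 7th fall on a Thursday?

Check the 7th of each month of 1851: Jan 7: Tue, Feb 7: Fri, Mar 7: Fri, Apr 7: Mon, May 7: Wed, Jun 7: Sat, Jul 7: Mon, Aug 7: Thu, Sep 7: Sun, Oct 7: Tue, Nov 7: Fri, Dec 7: Sun.
Thursday occurs in August — 1 month.

1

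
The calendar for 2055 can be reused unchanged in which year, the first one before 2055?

Two years share a calendar iff Jan 1 falls on the same weekday and both are leap or both are common. 2055: Jan 1 is Friday, common year.
2054: Jan 1 Thursday, common
2053: Jan 1 Wednesday, common
2052: Jan 1 Monday, leap
2051: Jan 1 Sunday, common
2050: Jan 1 Saturday, common
2049: Jan 1 Friday, common
2049 matches on both conditions.

2049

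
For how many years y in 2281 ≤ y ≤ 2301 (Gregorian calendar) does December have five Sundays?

December has 31 days; it has five Sundays when Sunday falls among the first (month-length − 28) days — i.e. when December 1 is one of Sunday/Saturday/Friday.
December 1 by year: 2281:Thu 2282:Fri✓ 2283:Sat✓ 2284:Mon 2285:Tue 2286:Wed 2287:Thu 2288:Sat✓ 2289:Sun✓ 2290:Mon 2291:Tue 2292:Thu 2293:Fri✓ 2294:Sat✓ 2295:Sun✓ 2296:Tue 2297:Wed 2298:Thu 2299:Fri✓ 2300:Sat✓ 2301:Sun✓
Years with five Sundays: 2282, 2283, 2288, 2289, 2293, 2294, 2295, 2299, 2300, 2301 → 10.

10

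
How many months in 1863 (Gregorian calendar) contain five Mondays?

A month of length L has five Mondays iff its first Monday is on day ≤ L−28 (so day 1–3 in a 31-day month, 1–2 in a 30-day month, day 1 in a leap February).
Checking each month of 1863: Jan starts Thu (31d); Feb starts Sun (28d); Mar starts Sun (31d) ✓; Apr starts Wed (30d); May starts Fri (31d); Jun starts Mon (30d) ✓; Jul starts Wed (31d); Aug starts Sat (31d) ✓; Sep starts Tue (30d); Oct starts Thu (31d); Nov starts Sun (30d) ✓; Dec starts Tue (31d).
Five-Monday months: March, June, August, November → 4.

4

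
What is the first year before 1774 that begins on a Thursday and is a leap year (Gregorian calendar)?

1756

Jan 1 advances by 2 weekdays after a leap year and by 1 after a common year.
1774: Jan 1 is Saturday.
1773: Friday
1772: Wednesday (leap)
1771: Tuesday
1770: Monday
1769: Sunday
1768: Friday (leap)
1767: Thursday
1766: Wednesday
1765: Tuesday
1764: Sunday (leap)
1763: Saturday
1762: Friday
1761: Thursday
1760: Tuesday (leap)
1759: Monday
1758: Sunday
1757: Saturday
1756: Thursday (leap)
1756 begins on a Thursday and is a leap year.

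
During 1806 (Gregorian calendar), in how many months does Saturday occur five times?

4

A month of length L has five Saturdays iff its first Saturday is on day ≤ L−28 (so day 1–3 in a 31-day month, 1–2 in a 30-day month, day 1 in a leap February).
Checking each month of 1806: Jan starts Wed (31d); Feb starts Sat (28d); Mar starts Sat (31d) ✓; Apr starts Tue (30d); May starts Thu (31d) ✓; Jun starts Sun (30d); Jul starts Tue (31d); Aug starts Fri (31d) ✓; Sep starts Mon (30d); Oct starts Wed (31d); Nov starts Sat (30d) ✓; Dec starts Mon (31d).
Five-Saturday months: March, May, August, November → 4.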